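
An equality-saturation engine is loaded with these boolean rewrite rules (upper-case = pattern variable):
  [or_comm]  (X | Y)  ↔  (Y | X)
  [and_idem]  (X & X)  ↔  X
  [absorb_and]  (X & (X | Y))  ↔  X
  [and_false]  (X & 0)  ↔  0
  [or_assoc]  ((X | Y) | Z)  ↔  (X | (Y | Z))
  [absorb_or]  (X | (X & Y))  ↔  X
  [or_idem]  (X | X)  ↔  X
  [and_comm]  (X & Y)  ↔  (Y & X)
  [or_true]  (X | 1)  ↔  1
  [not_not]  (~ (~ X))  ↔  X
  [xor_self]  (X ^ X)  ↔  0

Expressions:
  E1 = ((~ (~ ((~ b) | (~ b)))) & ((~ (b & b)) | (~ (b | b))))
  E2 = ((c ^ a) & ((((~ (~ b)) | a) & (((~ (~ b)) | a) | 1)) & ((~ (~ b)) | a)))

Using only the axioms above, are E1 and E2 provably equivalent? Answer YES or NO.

All listed rules preserve value, hence provable equivalence implies equal values everywhere; look for a separating assignment.
a=0, b=0, c=0 gives E1 ↦ 1, E2 ↦ 0; values differ ⇒ not provably equivalent.

NO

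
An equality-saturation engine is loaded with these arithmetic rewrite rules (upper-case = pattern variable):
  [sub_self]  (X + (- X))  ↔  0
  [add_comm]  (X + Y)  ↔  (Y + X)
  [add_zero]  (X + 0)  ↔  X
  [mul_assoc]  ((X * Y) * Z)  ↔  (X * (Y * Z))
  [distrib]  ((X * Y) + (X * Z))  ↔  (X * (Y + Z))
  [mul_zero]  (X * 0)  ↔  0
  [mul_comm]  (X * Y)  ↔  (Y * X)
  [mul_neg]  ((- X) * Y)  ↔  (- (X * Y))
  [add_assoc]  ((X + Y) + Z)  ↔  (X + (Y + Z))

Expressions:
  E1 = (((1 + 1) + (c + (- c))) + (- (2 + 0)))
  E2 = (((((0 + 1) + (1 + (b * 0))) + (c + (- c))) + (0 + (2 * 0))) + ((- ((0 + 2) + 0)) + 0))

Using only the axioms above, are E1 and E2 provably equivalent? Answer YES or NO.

YES

(1) (c + (- c))  =[sub_self →]=  0    ⊢ (((1 + 1) + 0) + (- (2 + 0)))
(2) ((1 + 1) + 0)  =[add_zero →]=  (1 + 1)    ⊢ ((1 + 1) + (- (2 + 0)))
(3) (2 + 0)  =[add_zero →]=  2    ⊢ ((1 + 1) + (- 2))
(4) 1  =[add_zero ←]=  (1 + 0)    ⊢ (((1 + 0) + 1) + (- 2))
(5) (1 + 0)  =[add_comm →]=  (0 + 1)    ⊢ (((0 + 1) + 1) + (- 2))
(6) ((0 + 1) + 1)  =[add_zero ←]=  (((0 + 1) + 1) + 0)    ⊢ ((((0 + 1) + 1) + 0) + (- 2))
(7) 0  =[add_zero ←]=  (0 + 0)    ⊢ ((((0 + 1) + 1) + (0 + 0)) + (- 2))
(8) 0  =[mul_zero ←]=  (2 * 0)    ⊢ ((((0 + 1) + 1) + (0 + (2 * 0))) + (- 2))
(9) 2  =[add_zero ←]=  (2 + 0)    ⊢ ((((0 + 1) + 1) + (0 + (2 * 0))) + (- (2 + 0)))
(10) ((0 + 1) + 1)  =[add_zero ←]=  (((0 + 1) + 1) + 0)    ⊢ (((((0 + 1) + 1) + 0) + (0 + (2 * 0))) + (- (2 + 0)))
(11) 0  =[sub_self ←]=  (c + (- c))    ⊢ (((((0 + 1) + 1) + (c + (- c))) + (0 + (2 * 0))) + (- (2 + 0)))
(12) 1  =[add_zero ←]=  (1 + 0)    ⊢ (((((0 + 1) + (1 + 0)) + (c + (- c))) + (0 + (2 * 0))) + (- (2 + 0)))
(13) (- (2 + 0))  =[add_zero ←]=  ((- (2 + 0)) + 0)    ⊢ (((((0 + 1) + (1 + 0)) + (c + (- c))) + (0 + (2 * 0))) + ((- (2 + 0)) + 0))
(14) 2  =[add_zero ←]=  (2 + 0)    ⊢ (((((0 + 1) + (1 + 0)) + (c + (- c))) + (0 + (2 * 0))) + ((- ((2 + 0) + 0)) + 0))
(15) (2 + 0)  =[add_comm →]=  (0 + 2)    ⊢ (((((0 + 1) + (1 + 0)) + (c + (- c))) + (0 + (2 * 0))) + ((- ((0 + 2) + 0)) + 0))
(16) 0  =[mul_zero ←]=  (b * 0)    ⊢ E2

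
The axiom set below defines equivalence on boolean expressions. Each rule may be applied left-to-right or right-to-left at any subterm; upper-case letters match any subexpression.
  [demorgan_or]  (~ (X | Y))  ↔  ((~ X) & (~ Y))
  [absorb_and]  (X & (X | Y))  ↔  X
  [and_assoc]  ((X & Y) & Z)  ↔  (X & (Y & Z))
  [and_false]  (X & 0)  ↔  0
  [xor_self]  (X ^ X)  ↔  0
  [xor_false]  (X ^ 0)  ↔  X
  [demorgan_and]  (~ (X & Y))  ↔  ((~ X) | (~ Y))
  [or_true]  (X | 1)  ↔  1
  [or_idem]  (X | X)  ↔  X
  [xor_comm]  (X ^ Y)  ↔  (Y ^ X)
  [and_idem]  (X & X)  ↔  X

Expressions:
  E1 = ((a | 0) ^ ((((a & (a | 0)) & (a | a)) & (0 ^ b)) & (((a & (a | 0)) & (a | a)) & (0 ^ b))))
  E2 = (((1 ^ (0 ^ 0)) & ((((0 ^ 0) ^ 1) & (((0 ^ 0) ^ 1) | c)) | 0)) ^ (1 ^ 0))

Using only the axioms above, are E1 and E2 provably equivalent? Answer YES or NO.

NO

Every axiom is a valid identity, so a rewrite proof would force E1 and E2 to agree under every assignment.
At a=1, b=0, c=0: E1 = 1 but E2 = 0; they differ, so no derivation exists.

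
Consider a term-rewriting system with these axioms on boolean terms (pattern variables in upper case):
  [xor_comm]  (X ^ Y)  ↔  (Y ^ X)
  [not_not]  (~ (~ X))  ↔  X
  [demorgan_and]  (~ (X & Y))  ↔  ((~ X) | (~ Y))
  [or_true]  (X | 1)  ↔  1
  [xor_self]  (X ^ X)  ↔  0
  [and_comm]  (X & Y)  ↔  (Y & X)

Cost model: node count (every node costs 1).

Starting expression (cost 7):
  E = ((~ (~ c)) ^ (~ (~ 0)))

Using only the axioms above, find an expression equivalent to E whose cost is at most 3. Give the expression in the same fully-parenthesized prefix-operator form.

step 1: not_not (→) rewrites (~ (~ 0)) into 0, now ((~ (~ c)) ^ 0)
step 2: not_not (→) rewrites (~ (~ c)) into c, reaching cost 3 (bound 3)

(c ^ 0)   [cost 3]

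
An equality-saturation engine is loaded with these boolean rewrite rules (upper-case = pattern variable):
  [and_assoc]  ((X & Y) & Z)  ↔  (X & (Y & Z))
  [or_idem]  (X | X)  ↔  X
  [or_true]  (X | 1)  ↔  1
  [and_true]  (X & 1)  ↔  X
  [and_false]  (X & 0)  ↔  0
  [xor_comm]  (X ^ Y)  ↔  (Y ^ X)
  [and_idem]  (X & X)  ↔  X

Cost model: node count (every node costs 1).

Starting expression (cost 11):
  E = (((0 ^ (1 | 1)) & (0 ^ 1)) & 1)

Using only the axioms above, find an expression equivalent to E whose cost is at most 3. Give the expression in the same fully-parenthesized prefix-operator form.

(0 ^ 1)   [cost 3]

(1) (1 | 1)  =[or_idem →]=  1    ⊢ (((0 ^ 1) & (0 ^ 1)) & 1)
(2) ((0 ^ 1) & (0 ^ 1))  =[and_idem →]=  (0 ^ 1)    ⊢ ((0 ^ 1) & 1)
(3) ((0 ^ 1) & 1)  =[and_true →]=  (0 ^ 1)    ⊢ cost 3, within 3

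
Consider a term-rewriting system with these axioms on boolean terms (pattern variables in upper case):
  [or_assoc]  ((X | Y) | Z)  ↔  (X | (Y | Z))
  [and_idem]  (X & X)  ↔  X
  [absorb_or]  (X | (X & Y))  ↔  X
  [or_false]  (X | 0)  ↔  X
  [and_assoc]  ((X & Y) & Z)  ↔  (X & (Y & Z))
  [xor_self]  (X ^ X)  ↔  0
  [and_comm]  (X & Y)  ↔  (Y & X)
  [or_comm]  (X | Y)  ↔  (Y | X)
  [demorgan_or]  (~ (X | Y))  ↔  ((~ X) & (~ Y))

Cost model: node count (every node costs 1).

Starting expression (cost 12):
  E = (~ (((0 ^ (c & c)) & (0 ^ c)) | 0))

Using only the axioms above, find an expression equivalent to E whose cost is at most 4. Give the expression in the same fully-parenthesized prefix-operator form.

1. [or_false →] (((0 ^ (c & c)) & (0 ^ c)) | 0)  →  ((0 ^ (c & c)) & (0 ^ c));  E = (~ ((0 ^ (c & c)) & (0 ^ c)))
2. [and_idem →] (c & c)  →  c;  E = (~ ((0 ^ c) & (0 ^ c)))
3. [and_idem →] ((0 ^ c) & (0 ^ c))  →  (0 ^ c);  cost 4 ≤ 4, done

(~ (0 ^ c))   [cost 4]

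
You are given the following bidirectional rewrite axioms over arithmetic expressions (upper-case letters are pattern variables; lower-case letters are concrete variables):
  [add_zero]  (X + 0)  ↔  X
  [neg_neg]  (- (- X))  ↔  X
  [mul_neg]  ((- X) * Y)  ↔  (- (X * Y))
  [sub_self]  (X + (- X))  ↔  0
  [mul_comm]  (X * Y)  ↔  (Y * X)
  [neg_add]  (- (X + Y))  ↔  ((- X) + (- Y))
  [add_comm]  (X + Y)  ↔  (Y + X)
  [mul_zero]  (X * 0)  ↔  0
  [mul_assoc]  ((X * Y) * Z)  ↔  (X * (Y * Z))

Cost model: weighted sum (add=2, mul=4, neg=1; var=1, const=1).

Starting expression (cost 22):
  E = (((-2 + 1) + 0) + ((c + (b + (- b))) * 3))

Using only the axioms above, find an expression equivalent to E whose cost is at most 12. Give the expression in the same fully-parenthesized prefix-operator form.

((-2 + 1) + (c * 3))   [cost 12]

(1) (b + (- b))  =[sub_self →]=  0    ⊢ (((-2 + 1) + 0) + ((c + 0) * 3))
(2) ((-2 + 1) + 0)  =[add_zero →]=  (-2 + 1)    ⊢ ((-2 + 1) + ((c + 0) * 3))
(3) (c + 0)  =[add_zero →]=  c    ⊢ cost 12, within 12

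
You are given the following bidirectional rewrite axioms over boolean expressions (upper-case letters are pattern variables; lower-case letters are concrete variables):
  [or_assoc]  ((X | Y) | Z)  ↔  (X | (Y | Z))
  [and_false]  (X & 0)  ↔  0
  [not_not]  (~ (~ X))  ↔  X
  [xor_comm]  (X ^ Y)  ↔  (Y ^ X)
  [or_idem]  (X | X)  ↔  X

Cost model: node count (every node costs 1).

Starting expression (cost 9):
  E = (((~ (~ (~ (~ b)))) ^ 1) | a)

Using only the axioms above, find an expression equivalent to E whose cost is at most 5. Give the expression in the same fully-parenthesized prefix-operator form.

(1) (~ (~ b))  =[not_not →]=  b    ⊢ (((~ (~ b)) ^ 1) | a)
(2) (~ (~ b))  =[not_not →]=  b    ⊢ cost 5, within 5

((b ^ 1) | a)   [cost 5]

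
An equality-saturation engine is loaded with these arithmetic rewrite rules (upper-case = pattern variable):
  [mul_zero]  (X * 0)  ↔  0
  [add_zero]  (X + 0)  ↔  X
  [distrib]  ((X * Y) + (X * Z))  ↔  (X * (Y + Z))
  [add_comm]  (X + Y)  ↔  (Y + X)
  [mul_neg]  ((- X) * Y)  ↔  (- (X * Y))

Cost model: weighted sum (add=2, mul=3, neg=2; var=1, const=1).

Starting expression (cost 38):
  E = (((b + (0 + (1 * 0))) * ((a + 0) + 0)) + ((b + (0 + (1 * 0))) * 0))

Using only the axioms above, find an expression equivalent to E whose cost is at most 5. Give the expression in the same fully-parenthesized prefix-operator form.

(1) (((b + (0 + (1 * 0))) * ((a + 0) + 0)) + ((b + (0 + (1 * 0))) * 0))  =[distrib →]=  ((b + (0 + (1 * 0))) * (((a + 0) + 0) + 0))
(2) ((a + 0) + 0)  =[add_zero →]=  (a + 0)    ⊢ ((b + (0 + (1 * 0))) * ((a + 0) + 0))
(3) ((a + 0) + 0)  =[add_zero →]=  (a + 0)    ⊢ ((b + (0 + (1 * 0))) * (a + 0))
(4) (1 * 0)  =[mul_zero →]=  0    ⊢ ((b + (0 + 0)) * (a + 0))
(5) (0 + 0)  =[add_zero →]=  0    ⊢ ((b + 0) * (a + 0))
(6) (b + 0)  =[add_zero →]=  b    ⊢ (b * (a + 0))
(7) (a + 0)  =[add_zero →]=  a    ⊢ cost 5, within 5

(b * a)   [cost 5]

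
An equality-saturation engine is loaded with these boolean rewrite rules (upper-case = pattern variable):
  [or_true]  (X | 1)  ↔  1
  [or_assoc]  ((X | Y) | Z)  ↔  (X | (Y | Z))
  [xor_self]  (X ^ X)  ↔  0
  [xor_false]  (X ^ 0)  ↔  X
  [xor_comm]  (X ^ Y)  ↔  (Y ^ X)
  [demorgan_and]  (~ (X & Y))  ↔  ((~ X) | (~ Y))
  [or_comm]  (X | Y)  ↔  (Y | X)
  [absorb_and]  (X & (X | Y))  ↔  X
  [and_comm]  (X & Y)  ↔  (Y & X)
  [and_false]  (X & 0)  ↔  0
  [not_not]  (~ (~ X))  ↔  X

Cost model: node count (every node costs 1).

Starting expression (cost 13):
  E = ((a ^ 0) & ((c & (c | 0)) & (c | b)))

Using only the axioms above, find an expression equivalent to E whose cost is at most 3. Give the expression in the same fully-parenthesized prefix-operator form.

step 1: absorb_and (→) rewrites (c & (c | 0)) into c, now ((a ^ 0) & (c & (c | b)))
step 2: absorb_and (→) rewrites (c & (c | b)) into c, now ((a ^ 0) & c)
step 3: xor_false (→) rewrites (a ^ 0) into a, reaching cost 3 (bound 3)

(a & c)   [cost 3]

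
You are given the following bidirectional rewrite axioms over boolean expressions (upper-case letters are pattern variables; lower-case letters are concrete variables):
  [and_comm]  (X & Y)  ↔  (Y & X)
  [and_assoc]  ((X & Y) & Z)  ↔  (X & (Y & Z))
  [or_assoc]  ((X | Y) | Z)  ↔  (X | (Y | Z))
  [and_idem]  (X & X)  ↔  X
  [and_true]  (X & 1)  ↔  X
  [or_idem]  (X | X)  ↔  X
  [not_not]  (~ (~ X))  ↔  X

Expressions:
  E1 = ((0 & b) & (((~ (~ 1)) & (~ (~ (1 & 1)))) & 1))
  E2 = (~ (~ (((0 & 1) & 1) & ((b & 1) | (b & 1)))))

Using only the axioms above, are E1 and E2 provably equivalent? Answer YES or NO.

step 1: and_true (→) rewrites (1 & 1) into 1, now ((0 & b) & (((~ (~ 1)) & (~ (~ 1))) & 1))
step 2: and_true (→) rewrites (((~ (~ 1)) & (~ (~ 1))) & 1) into ((~ (~ 1)) & (~ (~ 1))), now ((0 & b) & ((~ (~ 1)) & (~ (~ 1))))
step 3: and_idem (→) rewrites ((~ (~ 1)) & (~ (~ 1))) into (~ (~ 1)), now ((0 & b) & (~ (~ 1)))
step 4: not_not (→) rewrites (~ (~ 1)) into 1, now ((0 & b) & 1)
step 5: and_true (→) rewrites ((0 & b) & 1) into (0 & b)
step 6: and_true (←) rewrites b into (b & 1), now (0 & (b & 1))
step 7: and_true (←) rewrites 0 into (0 & 1), now ((0 & 1) & (b & 1))
step 8: or_idem (←) rewrites (b & 1) into ((b & 1) | (b & 1)), now ((0 & 1) & ((b & 1) | (b & 1)))
step 9: and_true (←) rewrites (0 & 1) into ((0 & 1) & 1), now (((0 & 1) & 1) & ((b & 1) | (b & 1)))
step 10: not_not (←) rewrites (((0 & 1) & 1) & ((b & 1) | (b & 1))) into (~ (~ (((0 & 1) & 1) & ((b & 1) | (b & 1))))), which is E2

YES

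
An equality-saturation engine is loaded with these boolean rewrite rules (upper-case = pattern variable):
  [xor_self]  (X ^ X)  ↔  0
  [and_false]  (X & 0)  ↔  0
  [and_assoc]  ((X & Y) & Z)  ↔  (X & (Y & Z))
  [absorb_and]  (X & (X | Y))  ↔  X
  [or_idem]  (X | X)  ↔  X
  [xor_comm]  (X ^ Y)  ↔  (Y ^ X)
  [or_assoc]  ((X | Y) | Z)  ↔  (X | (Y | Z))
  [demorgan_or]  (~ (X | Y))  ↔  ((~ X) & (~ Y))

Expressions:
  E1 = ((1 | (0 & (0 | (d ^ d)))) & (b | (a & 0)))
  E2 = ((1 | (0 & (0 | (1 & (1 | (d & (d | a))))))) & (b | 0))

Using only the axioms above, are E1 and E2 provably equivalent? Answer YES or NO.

YES

step 1: xor_self (→) rewrites (d ^ d) into 0, now ((1 | (0 & (0 | 0))) & (b | (a & 0)))
step 2: and_false (→) rewrites (a & 0) into 0, now ((1 | (0 & (0 | 0))) & (b | 0))
step 3: absorb_and (→) rewrites (0 & (0 | 0)) into 0, now ((1 | 0) & (b | 0))
step 4: absorb_and (←) rewrites 0 into (0 & (0 | 1)), now ((1 | (0 & (0 | 1))) & (b | 0))
step 5: absorb_and (←) rewrites 1 into (1 & (1 | d)), now ((1 | (0 & (0 | (1 & (1 | d))))) & (b | 0))
step 6: absorb_and (←) rewrites d into (d & (d | a)), which is E2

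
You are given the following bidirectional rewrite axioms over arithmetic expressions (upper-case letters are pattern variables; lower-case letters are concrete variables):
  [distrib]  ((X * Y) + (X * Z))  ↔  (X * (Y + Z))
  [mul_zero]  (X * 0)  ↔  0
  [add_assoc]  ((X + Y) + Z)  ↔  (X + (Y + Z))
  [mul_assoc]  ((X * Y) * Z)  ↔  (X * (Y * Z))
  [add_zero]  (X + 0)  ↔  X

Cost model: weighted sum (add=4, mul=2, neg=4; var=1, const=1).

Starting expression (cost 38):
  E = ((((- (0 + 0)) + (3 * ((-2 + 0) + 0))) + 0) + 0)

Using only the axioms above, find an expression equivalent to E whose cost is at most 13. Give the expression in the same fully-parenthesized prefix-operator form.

step 1: add_zero (→) rewrites ((((- (0 + 0)) + (3 * ((-2 + 0) + 0))) + 0) + 0) into (((- (0 + 0)) + (3 * ((-2 + 0) + 0))) + 0)
step 2: add_zero (→) rewrites ((-2 + 0) + 0) into (-2 + 0), now (((- (0 + 0)) + (3 * (-2 + 0))) + 0)
step 3: add_zero (→) rewrites (-2 + 0) into -2, now (((- (0 + 0)) + (3 * -2)) + 0)
step 4: add_zero (→) rewrites (0 + 0) into 0, now (((- 0) + (3 * -2)) + 0)
step 5: add_zero (→) rewrites (((- 0) + (3 * -2)) + 0) into ((- 0) + (3 * -2)), reaching cost 13 (bound 13)

((- 0) + (3 * -2))   [cost 13]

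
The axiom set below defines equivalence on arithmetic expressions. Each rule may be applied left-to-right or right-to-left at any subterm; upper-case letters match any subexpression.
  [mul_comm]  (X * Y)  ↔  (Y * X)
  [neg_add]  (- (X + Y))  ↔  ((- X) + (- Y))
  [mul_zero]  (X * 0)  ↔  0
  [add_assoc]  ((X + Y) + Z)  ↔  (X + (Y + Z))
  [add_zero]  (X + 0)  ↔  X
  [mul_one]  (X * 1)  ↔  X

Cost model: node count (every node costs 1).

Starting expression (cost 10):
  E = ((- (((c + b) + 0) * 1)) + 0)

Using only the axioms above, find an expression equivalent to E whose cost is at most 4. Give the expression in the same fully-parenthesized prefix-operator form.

(1) ((- (((c + b) + 0) * 1)) + 0)  =[add_zero →]=  (- (((c + b) + 0) * 1))
(2) (((c + b) + 0) * 1)  =[mul_one →]=  ((c + b) + 0)    ⊢ (- ((c + b) + 0))
(3) ((c + b) + 0)  =[add_zero →]=  (c + b)    ⊢ cost 4, within 4

(- (c + b))   [cost 4]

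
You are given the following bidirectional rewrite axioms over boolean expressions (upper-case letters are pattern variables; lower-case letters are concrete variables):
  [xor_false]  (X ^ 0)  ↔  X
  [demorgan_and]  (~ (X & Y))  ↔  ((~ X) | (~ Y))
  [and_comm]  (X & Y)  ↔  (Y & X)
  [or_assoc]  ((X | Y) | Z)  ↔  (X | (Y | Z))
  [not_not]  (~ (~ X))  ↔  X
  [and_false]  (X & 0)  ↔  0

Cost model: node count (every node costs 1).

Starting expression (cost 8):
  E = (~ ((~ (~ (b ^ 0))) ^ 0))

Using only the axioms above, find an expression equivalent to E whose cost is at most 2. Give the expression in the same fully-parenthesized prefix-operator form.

1. [xor_false →] (b ^ 0)  →  b;  E = (~ ((~ (~ b)) ^ 0))
2. [not_not →] (~ (~ b))  →  b;  E = (~ (b ^ 0))
3. [xor_false →] (b ^ 0)  →  b;  cost 2 ≤ 2, done

(~ b)   [cost 2]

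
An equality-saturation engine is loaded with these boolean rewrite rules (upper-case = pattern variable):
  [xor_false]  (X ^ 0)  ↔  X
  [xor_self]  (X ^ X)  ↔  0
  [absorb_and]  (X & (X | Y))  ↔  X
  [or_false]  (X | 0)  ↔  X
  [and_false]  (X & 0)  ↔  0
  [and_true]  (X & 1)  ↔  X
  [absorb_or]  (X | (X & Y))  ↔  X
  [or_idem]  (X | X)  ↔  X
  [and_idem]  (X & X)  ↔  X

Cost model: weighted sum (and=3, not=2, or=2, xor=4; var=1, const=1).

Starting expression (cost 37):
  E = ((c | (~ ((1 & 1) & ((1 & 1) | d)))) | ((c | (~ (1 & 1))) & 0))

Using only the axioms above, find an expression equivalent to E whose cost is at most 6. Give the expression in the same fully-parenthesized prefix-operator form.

(c | (~ 1))   [cost 6]

(1) ((1 & 1) & ((1 & 1) | d))  =[absorb_and →]=  (1 & 1)    ⊢ ((c | (~ (1 & 1))) | ((c | (~ (1 & 1))) & 0))
(2) ((c | (~ (1 & 1))) | ((c | (~ (1 & 1))) & 0))  =[absorb_or →]=  (c | (~ (1 & 1)))
(3) (1 & 1)  =[and_true →]=  1    ⊢ cost 6, within 6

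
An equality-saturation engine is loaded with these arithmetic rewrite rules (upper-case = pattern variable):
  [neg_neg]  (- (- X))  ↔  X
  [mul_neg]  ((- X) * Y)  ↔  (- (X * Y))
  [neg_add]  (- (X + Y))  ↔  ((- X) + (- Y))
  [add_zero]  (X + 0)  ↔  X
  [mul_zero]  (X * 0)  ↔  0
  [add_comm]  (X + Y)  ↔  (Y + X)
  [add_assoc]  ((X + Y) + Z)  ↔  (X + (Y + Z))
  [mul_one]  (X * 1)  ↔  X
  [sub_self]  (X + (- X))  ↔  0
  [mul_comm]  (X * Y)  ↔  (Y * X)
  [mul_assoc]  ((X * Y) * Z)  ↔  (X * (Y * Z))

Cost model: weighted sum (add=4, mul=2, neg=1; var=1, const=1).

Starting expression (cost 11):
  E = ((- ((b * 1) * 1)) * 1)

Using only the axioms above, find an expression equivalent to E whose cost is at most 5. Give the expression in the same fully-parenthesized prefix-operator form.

(- (b * 1))   [cost 5]

step 1: mul_one (→) rewrites (b * 1) into b, now ((- (b * 1)) * 1)
step 2: mul_one (→) rewrites ((- (b * 1)) * 1) into (- (b * 1)), reaching cost 5 (bound 5)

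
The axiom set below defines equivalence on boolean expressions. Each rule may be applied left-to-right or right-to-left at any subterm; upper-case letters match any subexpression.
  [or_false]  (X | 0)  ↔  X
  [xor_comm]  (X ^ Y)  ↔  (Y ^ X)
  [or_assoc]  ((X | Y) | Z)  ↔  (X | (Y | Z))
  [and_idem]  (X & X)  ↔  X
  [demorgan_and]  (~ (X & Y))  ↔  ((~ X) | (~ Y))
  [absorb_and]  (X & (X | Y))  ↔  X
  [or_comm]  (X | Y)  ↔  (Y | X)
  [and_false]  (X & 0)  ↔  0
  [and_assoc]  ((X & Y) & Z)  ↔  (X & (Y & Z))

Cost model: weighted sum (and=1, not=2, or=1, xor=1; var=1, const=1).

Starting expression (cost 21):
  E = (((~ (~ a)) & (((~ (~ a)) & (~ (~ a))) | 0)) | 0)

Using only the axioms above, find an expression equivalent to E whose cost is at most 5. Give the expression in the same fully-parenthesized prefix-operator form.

(~ (~ a))   [cost 5]

1. [and_idem →] ((~ (~ a)) & (~ (~ a)))  →  (~ (~ a));  E = (((~ (~ a)) & ((~ (~ a)) | 0)) | 0)
2. [or_false →] (((~ (~ a)) & ((~ (~ a)) | 0)) | 0)  →  ((~ (~ a)) & ((~ (~ a)) | 0))
3. [absorb_and →] ((~ (~ a)) & ((~ (~ a)) | 0))  →  (~ (~ a));  cost 5 ≤ 5, done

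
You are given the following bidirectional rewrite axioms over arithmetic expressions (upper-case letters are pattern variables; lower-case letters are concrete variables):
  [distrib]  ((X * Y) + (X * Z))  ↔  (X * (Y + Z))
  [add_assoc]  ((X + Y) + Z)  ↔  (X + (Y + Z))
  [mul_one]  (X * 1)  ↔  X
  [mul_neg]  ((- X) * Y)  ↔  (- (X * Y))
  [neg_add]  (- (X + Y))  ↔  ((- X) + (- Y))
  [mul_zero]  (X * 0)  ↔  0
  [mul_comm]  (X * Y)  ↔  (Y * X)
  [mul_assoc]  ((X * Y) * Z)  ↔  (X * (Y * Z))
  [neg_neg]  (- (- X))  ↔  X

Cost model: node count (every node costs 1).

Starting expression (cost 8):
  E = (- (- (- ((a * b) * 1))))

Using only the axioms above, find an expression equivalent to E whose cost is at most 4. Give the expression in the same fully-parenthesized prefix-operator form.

step 1: neg_neg (→) rewrites (- (- ((a * b) * 1))) into ((a * b) * 1), now (- ((a * b) * 1))
step 2: mul_comm (→) rewrites (a * b) into (b * a), now (- ((b * a) * 1))
step 3: mul_one (→) rewrites ((b * a) * 1) into (b * a), reaching cost 4 (bound 4)

(- (b * a))   [cost 4]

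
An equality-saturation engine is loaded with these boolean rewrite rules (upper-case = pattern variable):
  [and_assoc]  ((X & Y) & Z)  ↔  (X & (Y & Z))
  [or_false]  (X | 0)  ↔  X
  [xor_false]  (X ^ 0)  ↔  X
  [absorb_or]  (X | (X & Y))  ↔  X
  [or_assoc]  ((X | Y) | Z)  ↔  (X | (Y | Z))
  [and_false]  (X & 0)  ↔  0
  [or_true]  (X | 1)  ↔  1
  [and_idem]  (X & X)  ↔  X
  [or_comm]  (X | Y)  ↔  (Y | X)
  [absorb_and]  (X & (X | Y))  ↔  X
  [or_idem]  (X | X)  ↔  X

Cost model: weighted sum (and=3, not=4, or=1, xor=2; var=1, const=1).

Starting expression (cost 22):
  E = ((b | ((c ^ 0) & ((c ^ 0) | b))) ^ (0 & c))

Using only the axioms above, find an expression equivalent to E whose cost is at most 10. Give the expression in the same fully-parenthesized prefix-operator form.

step 1: absorb_and (→) rewrites ((c ^ 0) & ((c ^ 0) | b)) into (c ^ 0), now ((b | (c ^ 0)) ^ (0 & c))
step 2: or_comm (→) rewrites (b | (c ^ 0)) into ((c ^ 0) | b), now (((c ^ 0) | b) ^ (0 & c))
step 3: xor_false (→) rewrites (c ^ 0) into c, reaching cost 10 (bound 10)

((c | b) ^ (0 & c))   [cost 10]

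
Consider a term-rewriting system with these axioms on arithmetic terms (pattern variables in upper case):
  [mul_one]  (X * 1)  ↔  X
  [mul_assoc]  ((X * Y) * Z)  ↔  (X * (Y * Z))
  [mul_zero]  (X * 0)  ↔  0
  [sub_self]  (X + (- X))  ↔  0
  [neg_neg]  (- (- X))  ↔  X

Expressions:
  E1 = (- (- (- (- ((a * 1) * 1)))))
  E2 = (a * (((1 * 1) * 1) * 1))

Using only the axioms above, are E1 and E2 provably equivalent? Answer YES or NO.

YES

(1) (- (- (- ((a * 1) * 1))))  =[neg_neg →]=  (- ((a * 1) * 1))    ⊢ (- (- ((a * 1) * 1)))
(2) (- (- ((a * 1) * 1)))  =[neg_neg →]=  ((a * 1) * 1)
(3) (a * 1)  =[mul_one →]=  a    ⊢ (a * 1)
(4) 1  =[mul_one ←]=  (1 * 1)    ⊢ (a * (1 * 1))
(5) (1 * 1)  =[mul_one ←]=  ((1 * 1) * 1)    ⊢ (a * ((1 * 1) * 1))
(6) (1 * 1)  =[mul_one ←]=  ((1 * 1) * 1)    ⊢ E2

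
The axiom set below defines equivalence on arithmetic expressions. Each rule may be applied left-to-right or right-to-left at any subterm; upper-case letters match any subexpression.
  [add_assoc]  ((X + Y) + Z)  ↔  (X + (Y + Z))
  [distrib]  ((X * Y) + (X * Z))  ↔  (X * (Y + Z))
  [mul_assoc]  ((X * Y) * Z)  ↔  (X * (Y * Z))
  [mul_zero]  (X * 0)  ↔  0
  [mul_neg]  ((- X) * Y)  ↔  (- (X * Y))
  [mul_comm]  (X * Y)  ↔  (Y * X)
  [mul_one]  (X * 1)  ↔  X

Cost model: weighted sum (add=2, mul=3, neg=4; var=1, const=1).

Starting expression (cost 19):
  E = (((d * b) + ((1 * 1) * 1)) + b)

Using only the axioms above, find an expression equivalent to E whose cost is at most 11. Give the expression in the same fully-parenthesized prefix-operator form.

1. [mul_one →] ((1 * 1) * 1)  →  (1 * 1);  E = (((d * b) + (1 * 1)) + b)
2. [add_assoc →] (((d * b) + (1 * 1)) + b)  →  ((d * b) + ((1 * 1) + b))
3. [mul_one →] (1 * 1)  →  1;  cost 11 ≤ 11, done

((d * b) + (1 + b))   [cost 11]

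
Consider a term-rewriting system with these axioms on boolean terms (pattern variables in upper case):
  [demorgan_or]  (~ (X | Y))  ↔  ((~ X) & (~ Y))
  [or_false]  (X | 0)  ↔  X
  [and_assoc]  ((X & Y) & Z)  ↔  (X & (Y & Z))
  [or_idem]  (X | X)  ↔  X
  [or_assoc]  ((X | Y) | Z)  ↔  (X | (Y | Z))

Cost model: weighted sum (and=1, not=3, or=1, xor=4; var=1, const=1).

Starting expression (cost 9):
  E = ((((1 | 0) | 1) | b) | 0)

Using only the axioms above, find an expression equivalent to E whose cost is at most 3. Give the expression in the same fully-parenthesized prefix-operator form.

(1 | b)   [cost 3]

(1) ((((1 | 0) | 1) | b) | 0)  =[or_false →]=  (((1 | 0) | 1) | b)
(2) (1 | 0)  =[or_false →]=  1    ⊢ ((1 | 1) | b)
(3) (1 | 1)  =[or_idem →]=  1    ⊢ cost 3, within 3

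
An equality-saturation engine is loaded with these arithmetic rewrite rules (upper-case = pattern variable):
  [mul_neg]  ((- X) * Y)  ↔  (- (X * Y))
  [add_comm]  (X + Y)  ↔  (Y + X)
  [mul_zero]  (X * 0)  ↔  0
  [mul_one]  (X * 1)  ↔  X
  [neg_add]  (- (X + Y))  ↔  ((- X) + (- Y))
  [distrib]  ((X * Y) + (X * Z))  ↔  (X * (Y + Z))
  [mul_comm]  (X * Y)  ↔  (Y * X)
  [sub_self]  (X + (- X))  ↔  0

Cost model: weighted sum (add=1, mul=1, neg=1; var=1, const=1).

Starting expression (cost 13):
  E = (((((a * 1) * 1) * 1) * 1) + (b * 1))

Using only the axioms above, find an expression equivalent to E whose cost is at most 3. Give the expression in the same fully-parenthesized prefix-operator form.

(a + b)   [cost 3]

1. [mul_one →] ((a * 1) * 1)  →  (a * 1);  E = ((((a * 1) * 1) * 1) + (b * 1))
2. [mul_one →] (((a * 1) * 1) * 1)  →  ((a * 1) * 1);  E = (((a * 1) * 1) + (b * 1))
3. [mul_one →] (a * 1)  →  a;  E = ((a * 1) + (b * 1))
4. [mul_one →] (b * 1)  →  b;  E = ((a * 1) + b)
5. [mul_one →] (a * 1)  →  a;  cost 3 ≤ 3, done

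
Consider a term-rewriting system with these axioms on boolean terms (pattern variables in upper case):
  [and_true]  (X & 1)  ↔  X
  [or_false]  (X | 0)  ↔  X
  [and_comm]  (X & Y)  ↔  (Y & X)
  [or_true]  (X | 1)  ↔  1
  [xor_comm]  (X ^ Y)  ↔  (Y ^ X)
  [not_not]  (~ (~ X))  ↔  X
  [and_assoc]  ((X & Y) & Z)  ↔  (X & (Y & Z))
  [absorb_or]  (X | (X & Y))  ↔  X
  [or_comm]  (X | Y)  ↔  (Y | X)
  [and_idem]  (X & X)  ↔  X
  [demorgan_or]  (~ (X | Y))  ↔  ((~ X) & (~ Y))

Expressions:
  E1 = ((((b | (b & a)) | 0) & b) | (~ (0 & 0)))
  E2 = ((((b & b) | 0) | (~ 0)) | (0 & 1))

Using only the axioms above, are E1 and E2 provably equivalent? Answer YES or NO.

1. [absorb_or →] (b | (b & a))  →  b;  E1 = (((b | 0) & b) | (~ (0 & 0)))
2. [or_false →] (b | 0)  →  b;  E1 = ((b & b) | (~ (0 & 0)))
3. [and_idem →] (0 & 0)  →  0;  E1 = ((b & b) | (~ 0))
4. [or_false ←] (b & b)  →  ((b & b) | 0);  E1 = (((b & b) | 0) | (~ 0))
5. [or_false ←] (((b & b) | 0) | (~ 0))  →  ((((b & b) | 0) | (~ 0)) | 0)
6. [and_true ←] 0  →  (0 & 1);  this is E2

YES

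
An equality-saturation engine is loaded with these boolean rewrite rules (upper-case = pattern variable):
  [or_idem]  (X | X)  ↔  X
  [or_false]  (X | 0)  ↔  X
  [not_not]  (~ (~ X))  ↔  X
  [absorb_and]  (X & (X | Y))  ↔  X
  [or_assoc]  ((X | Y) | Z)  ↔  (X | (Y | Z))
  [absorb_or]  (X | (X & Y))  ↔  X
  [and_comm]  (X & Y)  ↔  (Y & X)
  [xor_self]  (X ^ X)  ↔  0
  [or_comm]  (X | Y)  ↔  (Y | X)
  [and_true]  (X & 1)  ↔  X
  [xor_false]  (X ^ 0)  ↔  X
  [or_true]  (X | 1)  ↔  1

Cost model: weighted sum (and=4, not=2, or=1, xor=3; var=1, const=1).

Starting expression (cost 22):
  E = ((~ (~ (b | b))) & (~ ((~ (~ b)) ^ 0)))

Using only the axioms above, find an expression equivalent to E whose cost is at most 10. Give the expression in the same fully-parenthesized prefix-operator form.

((b | b) & (~ b))   [cost 10]

(1) ((~ (~ b)) ^ 0)  =[xor_false →]=  (~ (~ b))    ⊢ ((~ (~ (b | b))) & (~ (~ (~ b))))
(2) (~ (~ (b | b)))  =[not_not →]=  (b | b)    ⊢ ((b | b) & (~ (~ (~ b))))
(3) (~ (~ b))  =[not_not →]=  b    ⊢ cost 10, within 10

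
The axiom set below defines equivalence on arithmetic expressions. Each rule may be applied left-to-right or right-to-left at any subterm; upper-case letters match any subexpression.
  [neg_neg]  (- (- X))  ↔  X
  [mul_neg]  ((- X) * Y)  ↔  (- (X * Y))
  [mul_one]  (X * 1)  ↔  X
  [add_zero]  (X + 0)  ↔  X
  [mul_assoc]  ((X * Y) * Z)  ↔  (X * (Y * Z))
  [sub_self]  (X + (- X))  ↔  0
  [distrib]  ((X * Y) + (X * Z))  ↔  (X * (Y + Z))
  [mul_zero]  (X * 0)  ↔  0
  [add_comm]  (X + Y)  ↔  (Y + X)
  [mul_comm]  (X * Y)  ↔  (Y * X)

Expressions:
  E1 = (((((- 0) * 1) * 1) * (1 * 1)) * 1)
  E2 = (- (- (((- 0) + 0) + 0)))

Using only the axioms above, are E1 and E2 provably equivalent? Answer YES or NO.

YES

1. [mul_one →] ((- 0) * 1)  →  (- 0);  E1 = ((((- 0) * 1) * (1 * 1)) * 1)
2. [mul_one →] (1 * 1)  →  1;  E1 = ((((- 0) * 1) * 1) * 1)
3. [mul_one →] (((- 0) * 1) * 1)  →  ((- 0) * 1);  E1 = (((- 0) * 1) * 1)
4. [mul_one →] (((- 0) * 1) * 1)  →  ((- 0) * 1)
5. [mul_one →] ((- 0) * 1)  →  (- 0)
6. [add_zero ←] (- 0)  →  ((- 0) + 0)
7. [add_zero ←] (- 0)  →  ((- 0) + 0);  E1 = (((- 0) + 0) + 0)
8. [neg_neg ←] (((- 0) + 0) + 0)  →  (- (- (((- 0) + 0) + 0)));  this is E2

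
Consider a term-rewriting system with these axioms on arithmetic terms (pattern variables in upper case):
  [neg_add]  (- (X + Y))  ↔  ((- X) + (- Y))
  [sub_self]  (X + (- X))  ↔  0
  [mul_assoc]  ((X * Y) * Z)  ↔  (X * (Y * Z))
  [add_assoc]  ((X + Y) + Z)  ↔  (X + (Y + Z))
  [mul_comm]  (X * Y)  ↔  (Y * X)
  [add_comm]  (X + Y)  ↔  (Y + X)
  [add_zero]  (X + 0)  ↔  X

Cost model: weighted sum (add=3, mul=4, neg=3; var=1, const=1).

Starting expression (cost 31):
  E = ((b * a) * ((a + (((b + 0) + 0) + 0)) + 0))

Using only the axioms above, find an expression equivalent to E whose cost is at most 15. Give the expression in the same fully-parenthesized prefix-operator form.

((b * a) * (a + b))   [cost 15]

step 1: add_zero (→) rewrites ((a + (((b + 0) + 0) + 0)) + 0) into (a + (((b + 0) + 0) + 0)), now ((b * a) * (a + (((b + 0) + 0) + 0)))
step 2: add_zero (→) rewrites (b + 0) into b, now ((b * a) * (a + ((b + 0) + 0)))
step 3: add_zero (→) rewrites ((b + 0) + 0) into (b + 0), now ((b * a) * (a + (b + 0)))
step 4: add_zero (→) rewrites (b + 0) into b, reaching cost 15 (bound 15)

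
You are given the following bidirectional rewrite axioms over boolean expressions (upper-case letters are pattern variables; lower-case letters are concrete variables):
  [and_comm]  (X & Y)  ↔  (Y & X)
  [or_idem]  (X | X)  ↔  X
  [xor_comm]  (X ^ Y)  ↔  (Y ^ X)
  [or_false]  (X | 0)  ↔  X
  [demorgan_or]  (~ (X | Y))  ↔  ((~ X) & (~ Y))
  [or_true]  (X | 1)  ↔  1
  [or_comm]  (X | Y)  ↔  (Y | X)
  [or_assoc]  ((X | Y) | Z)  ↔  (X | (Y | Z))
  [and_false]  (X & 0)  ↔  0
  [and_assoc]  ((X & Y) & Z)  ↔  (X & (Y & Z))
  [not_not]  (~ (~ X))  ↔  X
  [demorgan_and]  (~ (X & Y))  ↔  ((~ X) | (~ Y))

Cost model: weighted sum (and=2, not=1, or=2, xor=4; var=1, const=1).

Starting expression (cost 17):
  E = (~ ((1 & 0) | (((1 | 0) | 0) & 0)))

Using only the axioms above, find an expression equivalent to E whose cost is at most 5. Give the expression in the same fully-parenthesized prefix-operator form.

(1) ((1 | 0) | 0)  =[or_false →]=  (1 | 0)    ⊢ (~ ((1 & 0) | ((1 | 0) & 0)))
(2) (1 | 0)  =[or_false →]=  1    ⊢ (~ ((1 & 0) | (1 & 0)))
(3) ((1 & 0) | (1 & 0))  =[or_idem →]=  (1 & 0)    ⊢ cost 5, within 5

(~ (1 & 0))   [cost 5]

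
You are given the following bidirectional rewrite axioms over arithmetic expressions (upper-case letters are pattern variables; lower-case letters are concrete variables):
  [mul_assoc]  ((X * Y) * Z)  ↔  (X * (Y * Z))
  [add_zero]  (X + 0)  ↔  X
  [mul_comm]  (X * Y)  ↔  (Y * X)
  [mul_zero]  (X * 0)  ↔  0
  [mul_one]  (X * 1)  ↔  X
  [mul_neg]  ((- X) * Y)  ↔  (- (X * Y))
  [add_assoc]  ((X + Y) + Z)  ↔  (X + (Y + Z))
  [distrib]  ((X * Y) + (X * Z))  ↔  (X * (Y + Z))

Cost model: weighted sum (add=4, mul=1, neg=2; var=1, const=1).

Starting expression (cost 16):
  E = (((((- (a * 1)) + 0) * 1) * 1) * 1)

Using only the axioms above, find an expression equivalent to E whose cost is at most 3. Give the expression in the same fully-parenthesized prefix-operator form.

(- a)   [cost 3]

1. [mul_one →] (((- (a * 1)) + 0) * 1)  →  ((- (a * 1)) + 0);  E = ((((- (a * 1)) + 0) * 1) * 1)
2. [mul_one →] (((- (a * 1)) + 0) * 1)  →  ((- (a * 1)) + 0);  E = (((- (a * 1)) + 0) * 1)
3. [mul_one →] (((- (a * 1)) + 0) * 1)  →  ((- (a * 1)) + 0)
4. [mul_one →] (a * 1)  →  a;  E = ((- a) + 0)
5. [add_zero →] ((- a) + 0)  →  (- a);  cost 3 ≤ 3, done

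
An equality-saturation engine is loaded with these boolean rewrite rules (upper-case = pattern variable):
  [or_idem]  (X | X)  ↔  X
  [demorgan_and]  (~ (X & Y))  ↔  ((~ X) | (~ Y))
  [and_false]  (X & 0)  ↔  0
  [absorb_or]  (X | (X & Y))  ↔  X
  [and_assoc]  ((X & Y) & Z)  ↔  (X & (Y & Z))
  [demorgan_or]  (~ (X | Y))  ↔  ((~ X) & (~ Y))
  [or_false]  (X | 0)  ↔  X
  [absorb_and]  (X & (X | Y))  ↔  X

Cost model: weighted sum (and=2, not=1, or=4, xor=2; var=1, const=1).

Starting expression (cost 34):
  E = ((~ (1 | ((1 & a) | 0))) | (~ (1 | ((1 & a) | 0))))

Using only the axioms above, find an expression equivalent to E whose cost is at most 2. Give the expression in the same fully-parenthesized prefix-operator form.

(~ 1)   [cost 2]

(1) ((~ (1 | ((1 & a) | 0))) | (~ (1 | ((1 & a) | 0))))  =[or_idem →]=  (~ (1 | ((1 & a) | 0)))
(2) ((1 & a) | 0)  =[or_false →]=  (1 & a)    ⊢ (~ (1 | (1 & a)))
(3) (1 | (1 & a))  =[absorb_or →]=  1    ⊢ cost 2, within 2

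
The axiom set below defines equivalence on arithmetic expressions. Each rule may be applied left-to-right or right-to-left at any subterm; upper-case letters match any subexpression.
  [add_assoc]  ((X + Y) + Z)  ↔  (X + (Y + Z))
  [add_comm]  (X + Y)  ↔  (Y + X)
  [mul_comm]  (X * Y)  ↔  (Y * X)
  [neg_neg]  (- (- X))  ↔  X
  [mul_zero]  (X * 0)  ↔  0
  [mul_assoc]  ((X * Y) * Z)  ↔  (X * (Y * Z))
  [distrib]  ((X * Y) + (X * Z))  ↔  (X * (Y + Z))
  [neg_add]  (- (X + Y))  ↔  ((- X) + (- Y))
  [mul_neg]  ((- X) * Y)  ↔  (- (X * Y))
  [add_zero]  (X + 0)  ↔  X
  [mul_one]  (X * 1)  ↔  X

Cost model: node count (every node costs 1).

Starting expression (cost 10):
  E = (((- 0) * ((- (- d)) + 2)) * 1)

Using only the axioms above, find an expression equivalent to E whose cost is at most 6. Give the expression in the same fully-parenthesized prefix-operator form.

step 1: mul_assoc (→) rewrites (((- 0) * ((- (- d)) + 2)) * 1) into ((- 0) * (((- (- d)) + 2) * 1))
step 2: mul_one (→) rewrites (((- (- d)) + 2) * 1) into ((- (- d)) + 2), now ((- 0) * ((- (- d)) + 2))
step 3: neg_neg (→) rewrites (- (- d)) into d, reaching cost 6 (bound 6)

((- 0) * (d + 2))   [cost 6]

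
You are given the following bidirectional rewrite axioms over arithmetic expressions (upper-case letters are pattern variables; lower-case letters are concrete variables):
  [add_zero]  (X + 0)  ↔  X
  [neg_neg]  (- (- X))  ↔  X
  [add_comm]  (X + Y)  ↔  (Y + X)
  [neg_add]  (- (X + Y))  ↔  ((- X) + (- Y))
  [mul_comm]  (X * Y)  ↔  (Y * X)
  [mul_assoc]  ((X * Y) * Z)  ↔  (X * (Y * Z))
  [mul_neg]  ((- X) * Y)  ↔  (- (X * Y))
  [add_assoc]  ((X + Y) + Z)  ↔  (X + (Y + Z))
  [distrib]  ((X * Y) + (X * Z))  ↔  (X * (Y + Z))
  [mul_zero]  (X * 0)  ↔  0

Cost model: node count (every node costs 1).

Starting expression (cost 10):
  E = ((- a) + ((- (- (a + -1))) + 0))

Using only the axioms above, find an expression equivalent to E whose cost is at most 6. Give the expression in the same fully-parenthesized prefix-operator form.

((- a) + (a + -1))   [cost 6]

step 1: neg_neg (→) rewrites (- (- (a + -1))) into (a + -1), now ((- a) + ((a + -1) + 0))
step 2: add_zero (→) rewrites ((a + -1) + 0) into (a + -1), reaching cost 6 (bound 6)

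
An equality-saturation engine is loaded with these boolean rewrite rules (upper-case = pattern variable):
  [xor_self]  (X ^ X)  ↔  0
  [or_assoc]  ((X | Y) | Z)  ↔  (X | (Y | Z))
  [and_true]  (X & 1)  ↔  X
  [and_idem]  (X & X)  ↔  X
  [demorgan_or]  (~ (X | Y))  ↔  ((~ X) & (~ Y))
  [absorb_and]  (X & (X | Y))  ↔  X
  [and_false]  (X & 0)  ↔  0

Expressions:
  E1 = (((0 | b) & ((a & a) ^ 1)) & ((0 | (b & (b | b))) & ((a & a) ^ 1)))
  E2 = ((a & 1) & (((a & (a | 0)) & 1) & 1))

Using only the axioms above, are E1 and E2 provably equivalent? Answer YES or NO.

NO

Every axiom is a valid identity, so a rewrite proof would force E1 and E2 to agree under every assignment.
At a=0, b=1: E1 = 1 but E2 = 0; they differ, so no derivation exists.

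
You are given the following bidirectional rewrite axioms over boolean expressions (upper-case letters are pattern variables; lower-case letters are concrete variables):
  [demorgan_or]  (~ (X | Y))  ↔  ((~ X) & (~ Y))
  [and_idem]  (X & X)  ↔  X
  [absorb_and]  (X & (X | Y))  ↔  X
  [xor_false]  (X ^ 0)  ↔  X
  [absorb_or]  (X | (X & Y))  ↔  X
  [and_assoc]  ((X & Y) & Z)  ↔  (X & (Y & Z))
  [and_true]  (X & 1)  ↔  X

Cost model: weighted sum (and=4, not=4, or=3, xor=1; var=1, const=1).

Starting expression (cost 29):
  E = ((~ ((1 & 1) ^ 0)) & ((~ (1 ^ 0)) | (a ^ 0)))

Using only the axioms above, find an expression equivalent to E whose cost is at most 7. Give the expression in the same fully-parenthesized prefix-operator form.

1. [xor_false →] (a ^ 0)  →  a;  E = ((~ ((1 & 1) ^ 0)) & ((~ (1 ^ 0)) | a))
2. [and_true →] (1 & 1)  →  1;  E = ((~ (1 ^ 0)) & ((~ (1 ^ 0)) | a))
3. [absorb_and →] ((~ (1 ^ 0)) & ((~ (1 ^ 0)) | a))  →  (~ (1 ^ 0));  cost 7 ≤ 7, done

(~ (1 ^ 0))   [cost 7]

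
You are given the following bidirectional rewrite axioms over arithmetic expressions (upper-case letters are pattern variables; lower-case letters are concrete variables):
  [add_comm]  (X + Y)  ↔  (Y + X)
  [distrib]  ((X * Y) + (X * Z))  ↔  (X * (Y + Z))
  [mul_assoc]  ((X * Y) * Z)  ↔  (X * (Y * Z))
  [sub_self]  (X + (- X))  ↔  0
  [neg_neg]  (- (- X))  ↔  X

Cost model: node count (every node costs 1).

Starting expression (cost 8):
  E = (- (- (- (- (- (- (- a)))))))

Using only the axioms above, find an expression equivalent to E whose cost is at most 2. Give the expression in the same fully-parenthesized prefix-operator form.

(- a)   [cost 2]

(1) (- (- (- (- a))))  =[neg_neg →]=  (- (- a))    ⊢ (- (- (- (- (- a)))))
(2) (- (- (- (- (- a)))))  =[neg_neg →]=  (- (- (- a)))
(3) (- (- (- a)))  =[neg_neg →]=  (- a)    ⊢ cost 2, within 2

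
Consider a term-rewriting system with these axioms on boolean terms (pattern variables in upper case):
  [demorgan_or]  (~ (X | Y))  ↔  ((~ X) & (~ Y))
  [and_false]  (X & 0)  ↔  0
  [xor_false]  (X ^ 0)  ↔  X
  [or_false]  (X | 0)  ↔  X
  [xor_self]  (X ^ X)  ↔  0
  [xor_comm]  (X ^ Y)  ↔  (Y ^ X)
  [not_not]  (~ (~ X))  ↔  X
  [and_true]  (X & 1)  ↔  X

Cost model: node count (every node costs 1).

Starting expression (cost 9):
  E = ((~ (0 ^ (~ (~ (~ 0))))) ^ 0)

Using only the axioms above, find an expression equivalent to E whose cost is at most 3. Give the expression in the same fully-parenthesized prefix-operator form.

(~ (~ 0))   [cost 3]

step 1: not_not (→) rewrites (~ (~ (~ 0))) into (~ 0), now ((~ (0 ^ (~ 0))) ^ 0)
step 2: xor_false (→) rewrites ((~ (0 ^ (~ 0))) ^ 0) into (~ (0 ^ (~ 0)))
step 3: xor_comm (→) rewrites (0 ^ (~ 0)) into ((~ 0) ^ 0), now (~ ((~ 0) ^ 0))
step 4: xor_false (→) rewrites ((~ 0) ^ 0) into (~ 0), reaching cost 3 (bound 3)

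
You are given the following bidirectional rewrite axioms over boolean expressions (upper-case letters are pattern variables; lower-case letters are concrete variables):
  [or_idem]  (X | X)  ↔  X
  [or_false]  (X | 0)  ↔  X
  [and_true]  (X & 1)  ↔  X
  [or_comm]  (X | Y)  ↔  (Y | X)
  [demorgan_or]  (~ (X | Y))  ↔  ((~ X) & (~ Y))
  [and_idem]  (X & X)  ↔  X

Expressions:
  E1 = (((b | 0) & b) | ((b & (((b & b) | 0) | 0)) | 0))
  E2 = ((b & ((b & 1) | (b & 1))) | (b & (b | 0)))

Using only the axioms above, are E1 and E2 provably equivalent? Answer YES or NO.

1. [or_false →] ((b & b) | 0)  →  (b & b);  E1 = (((b | 0) & b) | ((b & ((b & b) | 0)) | 0))
2. [and_idem →] (b & b)  →  b;  E1 = (((b | 0) & b) | ((b & (b | 0)) | 0))
3. [or_false →] ((b & (b | 0)) | 0)  →  (b & (b | 0));  E1 = (((b | 0) & b) | (b & (b | 0)))
4. [or_false →] (b | 0)  →  b;  E1 = ((b & b) | (b & (b | 0)))
5. [or_false →] (b | 0)  →  b;  E1 = ((b & b) | (b & b))
6. [and_true ←] b  →  (b & 1);  E1 = ((b & (b & 1)) | (b & b))
7. [or_false ←] b  →  (b | 0);  E1 = ((b & (b & 1)) | (b & (b | 0)))
8. [or_idem ←] (b & 1)  →  ((b & 1) | (b & 1));  this is E2

YES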